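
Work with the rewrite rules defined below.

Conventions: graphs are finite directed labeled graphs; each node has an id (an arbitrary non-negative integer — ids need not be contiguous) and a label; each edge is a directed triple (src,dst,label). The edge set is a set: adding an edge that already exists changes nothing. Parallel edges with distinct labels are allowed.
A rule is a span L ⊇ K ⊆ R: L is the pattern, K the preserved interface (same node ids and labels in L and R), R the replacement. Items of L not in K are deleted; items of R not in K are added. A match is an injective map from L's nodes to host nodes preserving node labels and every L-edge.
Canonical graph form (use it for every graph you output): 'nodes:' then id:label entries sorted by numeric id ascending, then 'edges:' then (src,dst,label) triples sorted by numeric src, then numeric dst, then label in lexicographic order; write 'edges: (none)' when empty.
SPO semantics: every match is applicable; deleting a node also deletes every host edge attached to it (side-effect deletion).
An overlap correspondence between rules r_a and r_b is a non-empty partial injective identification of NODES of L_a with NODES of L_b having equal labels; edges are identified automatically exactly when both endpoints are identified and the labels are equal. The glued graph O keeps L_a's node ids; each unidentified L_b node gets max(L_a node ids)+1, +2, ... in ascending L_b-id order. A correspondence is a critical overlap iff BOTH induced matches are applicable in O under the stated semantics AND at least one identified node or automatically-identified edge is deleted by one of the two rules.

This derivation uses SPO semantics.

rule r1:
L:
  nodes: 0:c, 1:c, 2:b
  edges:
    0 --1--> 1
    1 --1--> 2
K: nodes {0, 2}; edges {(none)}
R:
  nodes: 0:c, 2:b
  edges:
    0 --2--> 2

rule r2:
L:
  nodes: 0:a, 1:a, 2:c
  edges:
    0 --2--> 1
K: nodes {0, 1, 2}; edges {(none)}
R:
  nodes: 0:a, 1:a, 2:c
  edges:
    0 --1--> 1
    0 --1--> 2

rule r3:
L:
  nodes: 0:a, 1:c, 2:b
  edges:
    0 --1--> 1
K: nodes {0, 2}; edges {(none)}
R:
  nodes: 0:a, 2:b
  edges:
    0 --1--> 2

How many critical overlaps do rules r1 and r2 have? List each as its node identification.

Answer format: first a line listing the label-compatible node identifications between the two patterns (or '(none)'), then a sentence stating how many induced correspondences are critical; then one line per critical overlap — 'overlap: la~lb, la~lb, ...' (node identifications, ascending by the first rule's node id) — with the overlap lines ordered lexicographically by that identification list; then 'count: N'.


label-compatible node identifications between L(r1) and L(r2): 0~2, 1~2
1 of the induced correspondences is a critical overlap of r1 and r2.
overlap: 1~2
count: 1


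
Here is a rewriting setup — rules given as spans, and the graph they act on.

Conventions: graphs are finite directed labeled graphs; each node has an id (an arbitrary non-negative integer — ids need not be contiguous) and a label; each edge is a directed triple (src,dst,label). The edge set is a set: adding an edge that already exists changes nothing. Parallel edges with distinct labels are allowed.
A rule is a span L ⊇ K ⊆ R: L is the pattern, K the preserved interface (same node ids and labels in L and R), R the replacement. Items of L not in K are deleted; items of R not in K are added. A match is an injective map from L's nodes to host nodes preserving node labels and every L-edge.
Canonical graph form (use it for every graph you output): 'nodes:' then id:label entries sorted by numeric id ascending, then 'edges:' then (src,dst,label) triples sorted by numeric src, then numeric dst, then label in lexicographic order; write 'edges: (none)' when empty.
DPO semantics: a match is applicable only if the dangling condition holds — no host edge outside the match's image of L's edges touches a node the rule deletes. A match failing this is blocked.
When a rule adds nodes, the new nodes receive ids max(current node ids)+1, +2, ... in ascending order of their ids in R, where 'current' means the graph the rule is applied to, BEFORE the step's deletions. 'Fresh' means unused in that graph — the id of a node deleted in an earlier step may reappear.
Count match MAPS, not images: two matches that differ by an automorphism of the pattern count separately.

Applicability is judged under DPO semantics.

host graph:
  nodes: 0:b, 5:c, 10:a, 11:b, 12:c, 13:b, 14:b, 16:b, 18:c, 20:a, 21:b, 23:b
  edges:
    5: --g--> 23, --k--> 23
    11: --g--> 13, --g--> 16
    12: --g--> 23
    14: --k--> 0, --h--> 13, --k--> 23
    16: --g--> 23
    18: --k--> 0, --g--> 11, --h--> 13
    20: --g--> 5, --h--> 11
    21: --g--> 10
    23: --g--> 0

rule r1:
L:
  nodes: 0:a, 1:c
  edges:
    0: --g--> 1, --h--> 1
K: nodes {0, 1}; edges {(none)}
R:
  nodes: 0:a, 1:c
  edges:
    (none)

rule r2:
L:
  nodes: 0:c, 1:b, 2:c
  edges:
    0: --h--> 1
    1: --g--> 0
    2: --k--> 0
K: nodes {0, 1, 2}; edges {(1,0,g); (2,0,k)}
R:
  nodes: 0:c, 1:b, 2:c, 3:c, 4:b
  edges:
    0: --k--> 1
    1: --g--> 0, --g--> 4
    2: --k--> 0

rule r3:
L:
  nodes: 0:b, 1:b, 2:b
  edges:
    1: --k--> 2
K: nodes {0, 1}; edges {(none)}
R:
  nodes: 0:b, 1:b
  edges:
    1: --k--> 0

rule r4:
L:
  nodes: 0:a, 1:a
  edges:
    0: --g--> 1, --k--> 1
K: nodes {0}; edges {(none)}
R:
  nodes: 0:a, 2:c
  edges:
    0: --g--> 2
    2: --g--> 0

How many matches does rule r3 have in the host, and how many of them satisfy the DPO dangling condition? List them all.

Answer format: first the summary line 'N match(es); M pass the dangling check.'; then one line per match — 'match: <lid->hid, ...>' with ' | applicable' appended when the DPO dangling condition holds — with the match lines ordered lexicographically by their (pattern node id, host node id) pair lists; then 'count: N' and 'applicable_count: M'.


10 match(es); 0 pass the dangling check.
match: 0->0, 1->14, 2->23
match: 0->11, 1->14, 2->0
match: 0->11, 1->14, 2->23
match: 0->13, 1->14, 2->0
match: 0->13, 1->14, 2->23
match: 0->16, 1->14, 2->0
match: 0->16, 1->14, 2->23
match: 0->21, 1->14, 2->0
match: 0->21, 1->14, 2->23
match: 0->23, 1->14, 2->0
count: 10
applicable_count: 0


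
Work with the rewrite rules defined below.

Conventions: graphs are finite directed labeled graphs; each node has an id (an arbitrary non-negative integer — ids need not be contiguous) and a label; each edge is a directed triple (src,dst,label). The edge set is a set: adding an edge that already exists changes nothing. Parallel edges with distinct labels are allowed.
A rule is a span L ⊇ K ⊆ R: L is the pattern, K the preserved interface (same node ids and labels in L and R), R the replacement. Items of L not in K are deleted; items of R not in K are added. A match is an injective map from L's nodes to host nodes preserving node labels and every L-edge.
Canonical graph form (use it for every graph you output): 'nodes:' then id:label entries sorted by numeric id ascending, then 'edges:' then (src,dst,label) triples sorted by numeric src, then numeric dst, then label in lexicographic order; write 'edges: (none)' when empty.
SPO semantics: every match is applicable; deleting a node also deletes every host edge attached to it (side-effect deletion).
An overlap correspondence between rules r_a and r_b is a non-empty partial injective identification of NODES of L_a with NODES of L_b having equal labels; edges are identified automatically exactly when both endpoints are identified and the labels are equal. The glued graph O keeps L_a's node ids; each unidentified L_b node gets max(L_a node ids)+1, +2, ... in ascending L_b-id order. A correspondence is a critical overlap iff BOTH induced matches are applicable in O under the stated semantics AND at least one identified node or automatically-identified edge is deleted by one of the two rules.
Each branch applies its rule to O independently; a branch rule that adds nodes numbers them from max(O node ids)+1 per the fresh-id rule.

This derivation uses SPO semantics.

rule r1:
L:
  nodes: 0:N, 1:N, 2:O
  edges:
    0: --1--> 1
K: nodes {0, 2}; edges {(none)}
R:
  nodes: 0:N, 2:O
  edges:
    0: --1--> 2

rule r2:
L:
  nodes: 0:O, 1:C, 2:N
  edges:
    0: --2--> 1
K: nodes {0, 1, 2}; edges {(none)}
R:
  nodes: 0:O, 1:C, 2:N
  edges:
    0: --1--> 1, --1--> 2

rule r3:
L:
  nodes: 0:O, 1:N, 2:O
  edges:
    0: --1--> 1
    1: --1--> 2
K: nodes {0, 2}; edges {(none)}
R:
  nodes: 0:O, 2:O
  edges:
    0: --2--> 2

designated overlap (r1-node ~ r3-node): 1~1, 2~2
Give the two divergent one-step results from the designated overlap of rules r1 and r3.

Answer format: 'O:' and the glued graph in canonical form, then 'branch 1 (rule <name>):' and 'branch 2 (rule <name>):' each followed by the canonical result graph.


O:
nodes: 0:N, 1:N, 2:O, 3:O
edges: (0,1,1); (1,2,1); (3,1,1)
branch 1 (rule r1):
nodes: 0:N, 2:O, 3:O
edges: (0,2,1)
branch 2 (rule r3):
nodes: 0:N, 2:O, 3:O
edges: (3,2,2)


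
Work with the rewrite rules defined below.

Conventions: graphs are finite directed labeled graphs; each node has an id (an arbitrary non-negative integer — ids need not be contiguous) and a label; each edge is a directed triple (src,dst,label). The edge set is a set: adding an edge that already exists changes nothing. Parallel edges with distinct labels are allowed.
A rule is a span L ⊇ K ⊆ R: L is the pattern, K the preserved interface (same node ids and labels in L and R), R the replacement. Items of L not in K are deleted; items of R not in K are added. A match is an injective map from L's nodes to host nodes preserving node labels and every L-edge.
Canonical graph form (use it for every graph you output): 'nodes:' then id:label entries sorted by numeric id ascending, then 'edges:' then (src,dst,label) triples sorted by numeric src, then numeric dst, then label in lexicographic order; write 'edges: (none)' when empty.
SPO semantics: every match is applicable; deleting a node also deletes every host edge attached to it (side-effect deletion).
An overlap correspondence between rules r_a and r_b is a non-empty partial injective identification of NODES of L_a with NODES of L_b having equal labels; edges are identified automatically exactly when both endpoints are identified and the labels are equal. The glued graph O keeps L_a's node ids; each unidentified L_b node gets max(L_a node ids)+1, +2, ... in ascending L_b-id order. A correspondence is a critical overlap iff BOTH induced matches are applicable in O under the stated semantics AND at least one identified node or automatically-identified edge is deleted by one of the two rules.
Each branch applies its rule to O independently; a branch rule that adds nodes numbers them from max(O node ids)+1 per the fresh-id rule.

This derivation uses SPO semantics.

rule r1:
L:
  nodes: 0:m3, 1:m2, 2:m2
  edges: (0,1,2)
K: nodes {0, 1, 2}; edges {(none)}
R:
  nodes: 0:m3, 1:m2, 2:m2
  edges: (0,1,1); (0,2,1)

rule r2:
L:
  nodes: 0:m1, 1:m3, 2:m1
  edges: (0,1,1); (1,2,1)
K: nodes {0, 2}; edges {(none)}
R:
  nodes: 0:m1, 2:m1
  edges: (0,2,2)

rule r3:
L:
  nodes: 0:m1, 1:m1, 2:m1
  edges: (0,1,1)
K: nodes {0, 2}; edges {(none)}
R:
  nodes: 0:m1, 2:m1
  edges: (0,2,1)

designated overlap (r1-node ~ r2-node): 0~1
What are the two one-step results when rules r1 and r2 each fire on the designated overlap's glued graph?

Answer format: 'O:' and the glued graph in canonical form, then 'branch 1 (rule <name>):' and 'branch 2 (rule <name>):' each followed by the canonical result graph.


O:
nodes: 0:m3, 1:m2, 2:m2, 3:m1, 4:m1
edges: (0,1,2); (0,4,1); (3,0,1)
branch 1 (rule r1):
nodes: 0:m3, 1:m2, 2:m2, 3:m1, 4:m1
edges: (0,1,1); (0,2,1); (0,4,1); (3,0,1)
branch 2 (rule r2):
nodes: 1:m2, 2:m2, 3:m1, 4:m1
edges: (3,4,2)


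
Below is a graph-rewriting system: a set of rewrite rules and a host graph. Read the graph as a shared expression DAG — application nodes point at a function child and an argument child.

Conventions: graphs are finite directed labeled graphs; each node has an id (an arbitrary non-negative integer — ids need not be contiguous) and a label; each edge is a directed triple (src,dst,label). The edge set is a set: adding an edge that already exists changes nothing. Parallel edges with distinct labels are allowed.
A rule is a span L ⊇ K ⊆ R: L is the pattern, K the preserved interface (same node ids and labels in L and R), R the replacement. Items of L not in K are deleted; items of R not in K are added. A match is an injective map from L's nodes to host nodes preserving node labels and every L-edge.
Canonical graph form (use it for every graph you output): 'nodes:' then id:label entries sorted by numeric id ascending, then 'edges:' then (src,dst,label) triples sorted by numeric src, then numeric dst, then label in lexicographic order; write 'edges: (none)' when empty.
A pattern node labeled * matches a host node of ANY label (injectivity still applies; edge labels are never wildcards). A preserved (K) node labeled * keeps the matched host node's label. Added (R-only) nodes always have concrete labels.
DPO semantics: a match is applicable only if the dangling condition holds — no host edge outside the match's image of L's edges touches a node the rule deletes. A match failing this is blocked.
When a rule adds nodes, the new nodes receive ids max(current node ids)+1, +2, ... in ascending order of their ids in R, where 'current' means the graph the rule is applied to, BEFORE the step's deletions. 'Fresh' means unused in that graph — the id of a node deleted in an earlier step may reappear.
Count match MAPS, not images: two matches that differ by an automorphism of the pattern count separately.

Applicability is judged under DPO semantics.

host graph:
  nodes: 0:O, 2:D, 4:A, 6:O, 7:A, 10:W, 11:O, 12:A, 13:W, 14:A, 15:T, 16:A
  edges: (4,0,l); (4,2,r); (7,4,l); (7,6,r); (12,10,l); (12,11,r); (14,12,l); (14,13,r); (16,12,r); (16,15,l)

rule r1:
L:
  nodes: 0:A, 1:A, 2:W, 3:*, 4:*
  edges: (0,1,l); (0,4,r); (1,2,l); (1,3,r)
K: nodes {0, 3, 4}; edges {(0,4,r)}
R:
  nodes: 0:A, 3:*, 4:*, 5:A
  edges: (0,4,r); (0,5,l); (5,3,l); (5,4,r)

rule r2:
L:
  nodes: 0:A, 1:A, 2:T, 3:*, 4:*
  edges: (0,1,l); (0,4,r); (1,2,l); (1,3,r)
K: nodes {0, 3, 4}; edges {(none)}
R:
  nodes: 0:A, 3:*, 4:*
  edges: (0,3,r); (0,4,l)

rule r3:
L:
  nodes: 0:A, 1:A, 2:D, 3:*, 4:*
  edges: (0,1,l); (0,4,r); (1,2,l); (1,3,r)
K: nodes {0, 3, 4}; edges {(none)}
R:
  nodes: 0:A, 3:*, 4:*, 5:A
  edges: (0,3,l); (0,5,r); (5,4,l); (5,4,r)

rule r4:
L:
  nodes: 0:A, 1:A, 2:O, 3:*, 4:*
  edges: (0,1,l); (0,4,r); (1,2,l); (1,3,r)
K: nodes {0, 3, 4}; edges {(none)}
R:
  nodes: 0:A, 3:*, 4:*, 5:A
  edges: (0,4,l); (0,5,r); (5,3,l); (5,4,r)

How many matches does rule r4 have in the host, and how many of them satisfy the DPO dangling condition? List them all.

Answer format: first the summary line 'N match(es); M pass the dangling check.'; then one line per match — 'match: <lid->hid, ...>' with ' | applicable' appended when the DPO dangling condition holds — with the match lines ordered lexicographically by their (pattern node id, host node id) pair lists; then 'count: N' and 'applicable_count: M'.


1 match(es); 1 pass the dangling check.
match: 0->7, 1->4, 2->0, 3->2, 4->6 | applicable
count: 1
applicable_count: 1


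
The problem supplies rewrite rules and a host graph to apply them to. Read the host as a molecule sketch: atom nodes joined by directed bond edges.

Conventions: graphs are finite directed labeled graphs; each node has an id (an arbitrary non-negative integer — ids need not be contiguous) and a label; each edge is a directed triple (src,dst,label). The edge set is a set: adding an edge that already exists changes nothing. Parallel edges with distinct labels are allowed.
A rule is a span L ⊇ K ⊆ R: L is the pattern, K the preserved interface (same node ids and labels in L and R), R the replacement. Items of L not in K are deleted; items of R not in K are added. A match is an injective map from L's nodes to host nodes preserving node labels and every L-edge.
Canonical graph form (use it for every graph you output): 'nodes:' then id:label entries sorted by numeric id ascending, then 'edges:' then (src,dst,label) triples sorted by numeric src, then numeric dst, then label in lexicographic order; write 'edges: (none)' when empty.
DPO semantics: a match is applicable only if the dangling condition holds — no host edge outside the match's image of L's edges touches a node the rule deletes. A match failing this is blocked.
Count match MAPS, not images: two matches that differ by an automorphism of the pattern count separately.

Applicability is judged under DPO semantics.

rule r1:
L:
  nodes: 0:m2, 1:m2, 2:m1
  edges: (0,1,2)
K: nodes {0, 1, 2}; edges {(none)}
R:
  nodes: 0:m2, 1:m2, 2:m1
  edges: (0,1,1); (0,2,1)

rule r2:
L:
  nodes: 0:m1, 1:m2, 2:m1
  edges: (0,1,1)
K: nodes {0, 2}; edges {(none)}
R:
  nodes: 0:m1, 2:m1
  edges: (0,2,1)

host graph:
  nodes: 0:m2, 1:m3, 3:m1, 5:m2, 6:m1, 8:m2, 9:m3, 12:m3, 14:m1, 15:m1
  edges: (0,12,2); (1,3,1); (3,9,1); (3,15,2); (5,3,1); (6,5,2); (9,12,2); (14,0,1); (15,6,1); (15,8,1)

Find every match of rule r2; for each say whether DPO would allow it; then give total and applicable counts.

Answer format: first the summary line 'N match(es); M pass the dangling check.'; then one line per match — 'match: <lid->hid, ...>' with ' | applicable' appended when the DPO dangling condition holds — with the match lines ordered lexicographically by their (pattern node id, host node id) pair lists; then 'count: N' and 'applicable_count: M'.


6 match(es); 3 pass the dangling check.
match: 0->14, 1->0, 2->3
match: 0->14, 1->0, 2->6
match: 0->14, 1->0, 2->15
match: 0->15, 1->8, 2->3 | applicable
match: 0->15, 1->8, 2->6 | applicable
match: 0->15, 1->8, 2->14 | applicable
count: 6
applicable_count: 3


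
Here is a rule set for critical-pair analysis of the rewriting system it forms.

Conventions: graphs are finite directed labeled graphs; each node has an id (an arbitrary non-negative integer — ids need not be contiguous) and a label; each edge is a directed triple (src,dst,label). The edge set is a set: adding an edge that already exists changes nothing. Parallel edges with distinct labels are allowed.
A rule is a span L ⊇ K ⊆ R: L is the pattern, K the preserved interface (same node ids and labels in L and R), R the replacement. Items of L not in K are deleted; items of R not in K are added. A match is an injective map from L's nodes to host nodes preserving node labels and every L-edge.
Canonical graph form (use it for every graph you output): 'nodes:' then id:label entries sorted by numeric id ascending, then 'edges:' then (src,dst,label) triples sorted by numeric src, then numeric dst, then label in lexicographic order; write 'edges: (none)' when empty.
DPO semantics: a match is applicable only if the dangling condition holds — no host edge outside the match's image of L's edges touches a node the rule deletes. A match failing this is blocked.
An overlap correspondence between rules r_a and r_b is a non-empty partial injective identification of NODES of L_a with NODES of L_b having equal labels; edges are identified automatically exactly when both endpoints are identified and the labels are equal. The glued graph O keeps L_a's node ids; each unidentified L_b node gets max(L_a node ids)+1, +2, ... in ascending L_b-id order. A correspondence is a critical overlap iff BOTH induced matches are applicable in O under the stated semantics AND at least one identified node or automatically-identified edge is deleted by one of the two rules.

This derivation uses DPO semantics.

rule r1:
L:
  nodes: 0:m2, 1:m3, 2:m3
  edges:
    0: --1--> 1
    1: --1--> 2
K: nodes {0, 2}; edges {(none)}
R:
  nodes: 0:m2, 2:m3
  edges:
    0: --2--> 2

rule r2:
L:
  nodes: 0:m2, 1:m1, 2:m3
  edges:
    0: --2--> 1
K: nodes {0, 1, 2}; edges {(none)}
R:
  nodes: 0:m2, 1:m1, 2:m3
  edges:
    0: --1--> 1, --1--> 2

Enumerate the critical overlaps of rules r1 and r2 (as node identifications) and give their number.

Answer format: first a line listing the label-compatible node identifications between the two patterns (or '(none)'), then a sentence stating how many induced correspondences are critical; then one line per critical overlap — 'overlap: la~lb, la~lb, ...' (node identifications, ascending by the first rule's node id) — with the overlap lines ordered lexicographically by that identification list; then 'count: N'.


label-compatible node identifications between L(r1) and L(r2): 0~0, 1~2, 2~2
2 of the induced correspondences are critical overlaps of r1 and r2.
overlap: 0~0, 1~2
overlap: 1~2
count: 2


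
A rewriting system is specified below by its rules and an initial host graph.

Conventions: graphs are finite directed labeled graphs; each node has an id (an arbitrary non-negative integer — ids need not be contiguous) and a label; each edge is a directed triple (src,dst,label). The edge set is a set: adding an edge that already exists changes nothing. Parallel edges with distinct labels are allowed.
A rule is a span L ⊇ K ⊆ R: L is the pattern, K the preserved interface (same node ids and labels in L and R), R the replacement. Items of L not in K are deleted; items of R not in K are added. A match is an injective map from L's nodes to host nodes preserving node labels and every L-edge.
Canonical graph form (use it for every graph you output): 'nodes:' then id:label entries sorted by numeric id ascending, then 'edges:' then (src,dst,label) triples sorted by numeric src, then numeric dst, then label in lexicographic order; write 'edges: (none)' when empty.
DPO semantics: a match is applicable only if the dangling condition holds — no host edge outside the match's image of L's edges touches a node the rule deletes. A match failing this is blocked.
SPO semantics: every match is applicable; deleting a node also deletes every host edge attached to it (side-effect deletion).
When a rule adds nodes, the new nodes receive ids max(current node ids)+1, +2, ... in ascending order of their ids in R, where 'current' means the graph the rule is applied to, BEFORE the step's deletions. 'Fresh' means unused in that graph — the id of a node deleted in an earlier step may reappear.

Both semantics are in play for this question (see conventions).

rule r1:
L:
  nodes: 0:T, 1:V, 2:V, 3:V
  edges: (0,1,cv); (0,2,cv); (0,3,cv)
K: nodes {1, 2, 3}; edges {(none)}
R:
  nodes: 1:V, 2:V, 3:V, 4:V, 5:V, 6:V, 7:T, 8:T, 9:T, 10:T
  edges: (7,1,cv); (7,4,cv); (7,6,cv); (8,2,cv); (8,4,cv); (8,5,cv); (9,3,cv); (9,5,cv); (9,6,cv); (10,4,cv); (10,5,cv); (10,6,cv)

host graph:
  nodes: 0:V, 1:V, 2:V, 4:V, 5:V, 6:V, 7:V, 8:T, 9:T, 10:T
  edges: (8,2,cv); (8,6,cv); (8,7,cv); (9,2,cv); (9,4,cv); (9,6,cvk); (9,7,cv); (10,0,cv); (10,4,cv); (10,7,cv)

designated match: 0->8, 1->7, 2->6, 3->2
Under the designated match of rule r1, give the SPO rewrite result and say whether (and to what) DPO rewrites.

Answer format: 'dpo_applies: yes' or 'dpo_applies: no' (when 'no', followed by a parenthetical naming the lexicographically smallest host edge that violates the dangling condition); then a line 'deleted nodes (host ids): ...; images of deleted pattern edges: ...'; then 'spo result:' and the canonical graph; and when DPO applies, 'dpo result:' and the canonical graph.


dpo_applies: yes
deleted nodes (host ids): 8; images of deleted pattern edges: (8,2,cv); (8,6,cv); (8,7,cv)
spo result:
nodes: 0:V, 1:V, 2:V, 4:V, 5:V, 6:V, 7:V, 9:T, 10:T, 11:V, 12:V, 13:V, 14:T, 15:T, 16:T, 17:T
edges: (9,2,cv); (9,4,cv); (9,6,cvk); (9,7,cv); (10,0,cv); (10,4,cv); (10,7,cv); (14,7,cv); (14,11,cv); (14,13,cv); (15,6,cv); (15,11,cv); (15,12,cv); (16,2,cv); (16,12,cv); (16,13,cv); (17,11,cv); (17,12,cv); (17,13,cv)
dpo result:
nodes: 0:V, 1:V, 2:V, 4:V, 5:V, 6:V, 7:V, 9:T, 10:T, 11:V, 12:V, 13:V, 14:T, 15:T, 16:T, 17:T
edges: (9,2,cv); (9,4,cv); (9,6,cvk); (9,7,cv); (10,0,cv); (10,4,cv); (10,7,cv); (14,7,cv); (14,11,cv); (14,13,cv); (15,6,cv); (15,11,cv); (15,12,cv); (16,2,cv); (16,12,cv); (16,13,cv); (17,11,cv); (17,12,cv); (17,13,cv)


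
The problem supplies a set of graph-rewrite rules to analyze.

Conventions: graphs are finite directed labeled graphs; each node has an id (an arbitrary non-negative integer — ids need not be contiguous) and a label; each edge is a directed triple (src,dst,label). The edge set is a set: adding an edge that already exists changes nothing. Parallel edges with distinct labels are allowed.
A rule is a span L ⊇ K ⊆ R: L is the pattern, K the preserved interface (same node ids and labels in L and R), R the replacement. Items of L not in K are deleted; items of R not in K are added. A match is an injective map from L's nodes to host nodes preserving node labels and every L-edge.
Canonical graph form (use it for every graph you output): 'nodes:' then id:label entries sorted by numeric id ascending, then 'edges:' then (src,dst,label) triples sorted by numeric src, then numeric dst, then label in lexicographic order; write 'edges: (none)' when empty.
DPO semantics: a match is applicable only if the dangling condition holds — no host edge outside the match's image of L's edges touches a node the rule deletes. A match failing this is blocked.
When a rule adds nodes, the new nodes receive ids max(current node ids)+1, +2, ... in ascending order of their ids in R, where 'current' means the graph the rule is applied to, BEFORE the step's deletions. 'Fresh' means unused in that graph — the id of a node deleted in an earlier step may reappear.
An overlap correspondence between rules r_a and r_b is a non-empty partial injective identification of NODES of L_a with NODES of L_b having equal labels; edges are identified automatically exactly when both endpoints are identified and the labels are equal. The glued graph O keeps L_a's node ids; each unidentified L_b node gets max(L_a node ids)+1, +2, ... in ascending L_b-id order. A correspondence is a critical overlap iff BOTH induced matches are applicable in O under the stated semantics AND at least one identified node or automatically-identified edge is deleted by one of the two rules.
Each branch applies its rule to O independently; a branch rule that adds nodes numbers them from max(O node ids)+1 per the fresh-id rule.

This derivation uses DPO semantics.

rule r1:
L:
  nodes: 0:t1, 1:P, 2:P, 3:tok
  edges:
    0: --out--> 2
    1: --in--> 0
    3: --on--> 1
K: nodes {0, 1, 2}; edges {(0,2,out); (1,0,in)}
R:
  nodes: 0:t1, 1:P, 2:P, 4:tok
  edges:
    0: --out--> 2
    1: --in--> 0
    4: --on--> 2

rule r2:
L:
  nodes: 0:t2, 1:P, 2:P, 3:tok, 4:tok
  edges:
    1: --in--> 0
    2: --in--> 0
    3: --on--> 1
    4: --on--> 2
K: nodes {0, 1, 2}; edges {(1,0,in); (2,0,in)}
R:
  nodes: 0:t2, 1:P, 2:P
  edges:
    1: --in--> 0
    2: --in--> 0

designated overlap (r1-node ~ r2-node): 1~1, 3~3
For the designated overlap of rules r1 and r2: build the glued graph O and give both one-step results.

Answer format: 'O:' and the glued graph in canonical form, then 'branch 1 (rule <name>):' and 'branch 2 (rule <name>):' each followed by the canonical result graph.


O:
nodes: 0:t1, 1:P, 2:P, 3:tok, 4:t2, 5:P, 6:tok
edges: (0,2,out); (1,0,in); (1,4,in); (3,1,on); (5,4,in); (6,5,on)
branch 1 (rule r1):
nodes: 0:t1, 1:P, 2:P, 4:t2, 5:P, 6:tok, 7:tok
edges: (0,2,out); (1,0,in); (1,4,in); (5,4,in); (6,5,on); (7,2,on)
branch 2 (rule r2):
nodes: 0:t1, 1:P, 2:P, 4:t2, 5:P
edges: (0,2,out); (1,0,in); (1,4,in); (5,4,in)


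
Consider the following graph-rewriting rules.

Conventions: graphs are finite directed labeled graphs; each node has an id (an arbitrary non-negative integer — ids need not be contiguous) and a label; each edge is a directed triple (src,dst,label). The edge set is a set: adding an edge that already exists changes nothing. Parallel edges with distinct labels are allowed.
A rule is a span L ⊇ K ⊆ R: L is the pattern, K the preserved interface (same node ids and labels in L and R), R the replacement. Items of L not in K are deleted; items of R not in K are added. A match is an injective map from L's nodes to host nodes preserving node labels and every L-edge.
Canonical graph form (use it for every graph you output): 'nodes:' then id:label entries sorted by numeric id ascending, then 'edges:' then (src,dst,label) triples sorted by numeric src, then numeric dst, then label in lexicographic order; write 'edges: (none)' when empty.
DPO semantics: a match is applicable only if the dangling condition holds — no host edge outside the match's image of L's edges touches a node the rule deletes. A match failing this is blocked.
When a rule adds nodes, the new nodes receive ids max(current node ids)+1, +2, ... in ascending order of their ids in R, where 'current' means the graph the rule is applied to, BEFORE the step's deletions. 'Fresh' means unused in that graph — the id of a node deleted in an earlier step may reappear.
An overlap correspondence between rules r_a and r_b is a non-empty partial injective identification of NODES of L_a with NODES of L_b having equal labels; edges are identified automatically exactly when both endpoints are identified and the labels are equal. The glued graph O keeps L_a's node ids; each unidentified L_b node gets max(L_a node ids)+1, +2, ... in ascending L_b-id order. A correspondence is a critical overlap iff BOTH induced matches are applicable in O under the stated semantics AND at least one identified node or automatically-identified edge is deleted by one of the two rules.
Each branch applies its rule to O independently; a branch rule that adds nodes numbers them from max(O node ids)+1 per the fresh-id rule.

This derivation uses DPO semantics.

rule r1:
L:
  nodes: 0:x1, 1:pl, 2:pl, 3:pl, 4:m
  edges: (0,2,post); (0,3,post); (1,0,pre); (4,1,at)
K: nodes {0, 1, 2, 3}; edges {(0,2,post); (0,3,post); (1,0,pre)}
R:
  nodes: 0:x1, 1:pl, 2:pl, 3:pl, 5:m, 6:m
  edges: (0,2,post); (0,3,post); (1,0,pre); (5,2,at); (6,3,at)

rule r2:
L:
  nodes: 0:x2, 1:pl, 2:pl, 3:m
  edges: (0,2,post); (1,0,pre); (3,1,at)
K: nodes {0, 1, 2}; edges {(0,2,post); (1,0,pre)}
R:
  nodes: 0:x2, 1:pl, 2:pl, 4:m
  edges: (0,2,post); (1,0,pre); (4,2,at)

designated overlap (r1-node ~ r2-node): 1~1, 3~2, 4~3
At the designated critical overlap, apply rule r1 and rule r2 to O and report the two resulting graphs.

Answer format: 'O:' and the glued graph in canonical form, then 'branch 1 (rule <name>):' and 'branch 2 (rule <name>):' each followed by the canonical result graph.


O:
nodes: 0:x1, 1:pl, 2:pl, 3:pl, 4:m, 5:x2
edges: (0,2,post); (0,3,post); (1,0,pre); (1,5,pre); (4,1,at); (5,3,post)
branch 1 (rule r1):
nodes: 0:x1, 1:pl, 2:pl, 3:pl, 5:x2, 6:m, 7:m
edges: (0,2,post); (0,3,post); (1,0,pre); (1,5,pre); (5,3,post); (6,2,at); (7,3,at)
branch 2 (rule r2):
nodes: 0:x1, 1:pl, 2:pl, 3:pl, 5:x2, 6:m
edges: (0,2,post); (0,3,post); (1,0,pre); (1,5,pre); (5,3,post); (6,3,at)


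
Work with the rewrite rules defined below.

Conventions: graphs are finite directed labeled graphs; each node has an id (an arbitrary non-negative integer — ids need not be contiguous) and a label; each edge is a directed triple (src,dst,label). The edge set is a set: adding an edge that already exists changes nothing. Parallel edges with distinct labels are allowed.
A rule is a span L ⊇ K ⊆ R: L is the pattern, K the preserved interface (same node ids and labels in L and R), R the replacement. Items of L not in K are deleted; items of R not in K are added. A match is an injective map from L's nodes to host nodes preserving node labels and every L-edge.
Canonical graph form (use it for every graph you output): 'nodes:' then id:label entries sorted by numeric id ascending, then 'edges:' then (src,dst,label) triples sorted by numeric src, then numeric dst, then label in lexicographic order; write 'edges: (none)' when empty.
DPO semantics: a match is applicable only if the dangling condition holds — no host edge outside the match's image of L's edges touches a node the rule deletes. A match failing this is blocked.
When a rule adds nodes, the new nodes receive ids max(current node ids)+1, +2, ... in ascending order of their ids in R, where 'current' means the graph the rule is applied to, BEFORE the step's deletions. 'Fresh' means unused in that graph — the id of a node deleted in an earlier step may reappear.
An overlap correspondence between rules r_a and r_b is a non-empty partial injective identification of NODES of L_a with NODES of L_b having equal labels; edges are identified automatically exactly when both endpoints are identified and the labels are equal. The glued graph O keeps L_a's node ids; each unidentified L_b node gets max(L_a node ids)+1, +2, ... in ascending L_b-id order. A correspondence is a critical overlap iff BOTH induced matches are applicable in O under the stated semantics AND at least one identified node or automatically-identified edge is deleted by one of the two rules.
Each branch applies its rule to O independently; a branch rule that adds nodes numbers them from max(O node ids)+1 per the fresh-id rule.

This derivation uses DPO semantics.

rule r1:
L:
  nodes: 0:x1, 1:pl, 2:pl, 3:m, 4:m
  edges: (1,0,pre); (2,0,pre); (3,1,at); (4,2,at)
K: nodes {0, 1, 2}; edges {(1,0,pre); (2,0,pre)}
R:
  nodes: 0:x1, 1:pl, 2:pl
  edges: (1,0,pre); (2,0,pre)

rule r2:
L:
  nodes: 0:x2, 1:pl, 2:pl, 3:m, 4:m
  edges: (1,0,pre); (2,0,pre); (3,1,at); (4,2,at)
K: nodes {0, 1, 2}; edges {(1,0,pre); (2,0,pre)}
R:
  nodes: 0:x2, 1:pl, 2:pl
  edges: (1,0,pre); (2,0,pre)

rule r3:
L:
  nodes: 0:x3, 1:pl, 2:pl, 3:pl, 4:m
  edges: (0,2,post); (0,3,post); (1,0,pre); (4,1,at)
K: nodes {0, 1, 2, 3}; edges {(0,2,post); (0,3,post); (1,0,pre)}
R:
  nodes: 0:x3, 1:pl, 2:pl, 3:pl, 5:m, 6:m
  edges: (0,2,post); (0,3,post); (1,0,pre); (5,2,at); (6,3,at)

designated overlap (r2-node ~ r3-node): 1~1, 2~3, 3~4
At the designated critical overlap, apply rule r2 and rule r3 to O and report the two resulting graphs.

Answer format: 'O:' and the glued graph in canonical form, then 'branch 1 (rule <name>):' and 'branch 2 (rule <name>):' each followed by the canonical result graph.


O:
nodes: 0:x2, 1:pl, 2:pl, 3:m, 4:m, 5:x3, 6:pl
edges: (1,0,pre); (1,5,pre); (2,0,pre); (3,1,at); (4,2,at); (5,2,post); (5,6,post)
branch 1 (rule r2):
nodes: 0:x2, 1:pl, 2:pl, 5:x3, 6:pl
edges: (1,0,pre); (1,5,pre); (2,0,pre); (5,2,post); (5,6,post)
branch 2 (rule r3):
nodes: 0:x2, 1:pl, 2:pl, 4:m, 5:x3, 6:pl, 7:m, 8:m
edges: (1,0,pre); (1,5,pre); (2,0,pre); (4,2,at); (5,2,post); (5,6,post); (7,6,at); (8,2,at)


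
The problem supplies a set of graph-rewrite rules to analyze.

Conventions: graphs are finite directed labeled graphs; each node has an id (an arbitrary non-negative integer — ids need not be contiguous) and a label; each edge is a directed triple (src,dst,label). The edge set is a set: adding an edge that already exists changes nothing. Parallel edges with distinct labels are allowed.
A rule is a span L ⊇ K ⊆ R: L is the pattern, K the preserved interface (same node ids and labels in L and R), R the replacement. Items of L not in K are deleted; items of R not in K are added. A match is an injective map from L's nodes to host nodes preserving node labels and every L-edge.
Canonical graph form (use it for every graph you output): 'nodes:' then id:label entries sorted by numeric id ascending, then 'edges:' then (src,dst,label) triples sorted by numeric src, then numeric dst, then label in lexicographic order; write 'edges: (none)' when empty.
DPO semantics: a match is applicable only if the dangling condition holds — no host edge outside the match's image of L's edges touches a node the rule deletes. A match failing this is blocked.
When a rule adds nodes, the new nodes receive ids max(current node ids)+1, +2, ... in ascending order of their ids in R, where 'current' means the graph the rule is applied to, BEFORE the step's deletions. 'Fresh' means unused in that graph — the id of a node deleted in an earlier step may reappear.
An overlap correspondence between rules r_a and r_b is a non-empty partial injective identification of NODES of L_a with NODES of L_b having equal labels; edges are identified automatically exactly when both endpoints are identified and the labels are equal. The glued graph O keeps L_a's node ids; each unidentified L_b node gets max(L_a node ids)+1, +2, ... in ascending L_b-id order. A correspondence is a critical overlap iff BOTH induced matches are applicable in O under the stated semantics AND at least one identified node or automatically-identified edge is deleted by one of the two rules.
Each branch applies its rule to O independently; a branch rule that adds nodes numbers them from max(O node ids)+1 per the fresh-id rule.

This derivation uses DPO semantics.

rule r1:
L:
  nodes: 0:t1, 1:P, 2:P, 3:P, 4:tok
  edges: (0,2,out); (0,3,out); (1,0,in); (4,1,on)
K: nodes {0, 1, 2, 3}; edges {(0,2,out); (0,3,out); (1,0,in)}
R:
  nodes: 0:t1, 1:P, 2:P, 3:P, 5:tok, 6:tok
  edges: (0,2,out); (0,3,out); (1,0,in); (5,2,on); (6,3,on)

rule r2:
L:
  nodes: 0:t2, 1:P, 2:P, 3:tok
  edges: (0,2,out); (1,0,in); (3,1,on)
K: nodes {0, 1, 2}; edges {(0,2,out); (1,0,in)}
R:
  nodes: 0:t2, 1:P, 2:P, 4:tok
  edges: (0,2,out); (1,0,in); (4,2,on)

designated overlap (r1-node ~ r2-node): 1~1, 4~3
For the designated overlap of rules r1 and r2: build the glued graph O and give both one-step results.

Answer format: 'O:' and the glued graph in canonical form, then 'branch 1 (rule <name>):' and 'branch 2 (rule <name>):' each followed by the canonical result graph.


O:
nodes: 0:t1, 1:P, 2:P, 3:P, 4:tok, 5:t2, 6:P
edges: (0,2,out); (0,3,out); (1,0,in); (1,5,in); (4,1,on); (5,6,out)
branch 1 (rule r1):
nodes: 0:t1, 1:P, 2:P, 3:P, 5:t2, 6:P, 7:tok, 8:tok
edges: (0,2,out); (0,3,out); (1,0,in); (1,5,in); (5,6,out); (7,2,on); (8,3,on)
branch 2 (rule r2):
nodes: 0:t1, 1:P, 2:P, 3:P, 5:t2, 6:P, 7:tok
edges: (0,2,out); (0,3,out); (1,0,in); (1,5,in); (5,6,out); (7,6,on)


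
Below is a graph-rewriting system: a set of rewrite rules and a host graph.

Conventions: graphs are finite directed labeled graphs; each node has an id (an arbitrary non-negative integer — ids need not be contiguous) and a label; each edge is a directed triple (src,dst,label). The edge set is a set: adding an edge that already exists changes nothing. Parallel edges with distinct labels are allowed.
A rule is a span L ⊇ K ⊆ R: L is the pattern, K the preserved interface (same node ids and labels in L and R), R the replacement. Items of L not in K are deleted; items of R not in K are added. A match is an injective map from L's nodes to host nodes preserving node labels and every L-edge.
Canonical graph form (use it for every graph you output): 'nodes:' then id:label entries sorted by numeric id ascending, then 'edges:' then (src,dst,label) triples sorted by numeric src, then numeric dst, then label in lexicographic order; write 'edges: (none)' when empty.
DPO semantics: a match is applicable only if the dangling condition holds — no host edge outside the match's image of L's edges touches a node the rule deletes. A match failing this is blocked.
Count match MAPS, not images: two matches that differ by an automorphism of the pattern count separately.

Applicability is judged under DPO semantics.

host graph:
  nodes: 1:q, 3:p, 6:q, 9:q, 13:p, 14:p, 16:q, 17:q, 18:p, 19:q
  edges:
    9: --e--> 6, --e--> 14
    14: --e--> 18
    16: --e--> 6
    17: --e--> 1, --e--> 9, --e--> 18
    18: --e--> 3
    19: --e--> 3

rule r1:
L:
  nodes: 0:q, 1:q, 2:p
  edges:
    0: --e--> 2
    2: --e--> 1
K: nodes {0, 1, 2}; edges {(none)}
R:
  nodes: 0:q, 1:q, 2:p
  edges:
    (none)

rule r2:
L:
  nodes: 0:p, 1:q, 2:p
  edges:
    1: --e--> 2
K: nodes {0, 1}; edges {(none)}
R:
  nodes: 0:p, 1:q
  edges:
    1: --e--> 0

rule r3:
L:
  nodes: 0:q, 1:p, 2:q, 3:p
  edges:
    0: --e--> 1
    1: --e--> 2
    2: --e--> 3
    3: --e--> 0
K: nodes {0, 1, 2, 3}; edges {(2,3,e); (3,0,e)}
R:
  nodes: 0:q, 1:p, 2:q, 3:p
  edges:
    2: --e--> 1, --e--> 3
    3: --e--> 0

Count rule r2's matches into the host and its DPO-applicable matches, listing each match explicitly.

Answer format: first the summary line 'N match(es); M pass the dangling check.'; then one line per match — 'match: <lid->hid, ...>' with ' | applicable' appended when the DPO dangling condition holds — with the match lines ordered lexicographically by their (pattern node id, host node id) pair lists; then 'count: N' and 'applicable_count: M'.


9 match(es); 0 pass the dangling check.
match: 0->3, 1->9, 2->14
match: 0->3, 1->17, 2->18
match: 0->13, 1->9, 2->14
match: 0->13, 1->17, 2->18
match: 0->13, 1->19, 2->3
match: 0->14, 1->17, 2->18
match: 0->14, 1->19, 2->3
match: 0->18, 1->9, 2->14
match: 0->18, 1->19, 2->3
count: 9
applicable_count: 0
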